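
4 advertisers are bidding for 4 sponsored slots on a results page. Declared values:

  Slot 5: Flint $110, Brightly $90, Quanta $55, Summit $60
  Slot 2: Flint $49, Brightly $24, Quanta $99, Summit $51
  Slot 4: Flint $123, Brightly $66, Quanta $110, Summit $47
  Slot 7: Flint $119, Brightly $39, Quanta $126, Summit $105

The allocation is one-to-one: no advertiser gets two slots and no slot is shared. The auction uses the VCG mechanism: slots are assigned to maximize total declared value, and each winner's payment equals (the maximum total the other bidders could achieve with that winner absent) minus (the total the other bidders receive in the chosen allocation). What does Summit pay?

Efficient allocation: Flint→Slot 4 ($123), Brightly→Slot 5 ($90), Quanta→Slot 2 ($99), Summit→Slot 7 ($105); total welfare W = $417.
Summit receives Slot 7 at value $105, so the others get W − 105 = $312.
Without Summit: best allocation of the remaining 3 bidders over all 4 slots is Flint→Slot 4 ($123), Brightly→Slot 5 ($90), Quanta→Slot 7 ($126), total $339.
VCG payment = (others' best without Summit) − (others' welfare with Summit) = 339 − 312 = $27.

Summit pays $27.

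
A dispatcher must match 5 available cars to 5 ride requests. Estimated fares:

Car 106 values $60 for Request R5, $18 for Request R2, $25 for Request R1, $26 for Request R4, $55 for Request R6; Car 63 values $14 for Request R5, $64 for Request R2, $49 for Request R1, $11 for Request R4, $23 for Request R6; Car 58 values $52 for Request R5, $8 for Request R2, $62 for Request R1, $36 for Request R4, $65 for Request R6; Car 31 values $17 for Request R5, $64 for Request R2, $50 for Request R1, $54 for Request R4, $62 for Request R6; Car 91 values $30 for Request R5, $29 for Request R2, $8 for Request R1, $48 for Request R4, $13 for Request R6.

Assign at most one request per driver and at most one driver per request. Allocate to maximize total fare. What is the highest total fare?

Optimal: Car 106→Request R5 ($60), Car 63→Request R2 ($64), Car 58→Request R1 ($62), Car 31→Request R6 ($62), Car 91→Request R4 ($48) — total 60+64+62+62+48 = $296.
Max-entry greedy (repeatedly take the single best remaining cell) gives $251, worse by 45.

Max total: $296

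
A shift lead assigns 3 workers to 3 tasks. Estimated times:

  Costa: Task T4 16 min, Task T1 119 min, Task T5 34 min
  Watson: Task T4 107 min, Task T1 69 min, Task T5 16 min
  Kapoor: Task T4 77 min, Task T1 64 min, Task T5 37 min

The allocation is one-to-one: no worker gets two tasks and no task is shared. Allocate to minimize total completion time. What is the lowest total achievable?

Optimal: Costa→Task T4 (16 min), Watson→Task T5 (16 min), Kapoor→Task T1 (64 min) — total 16+16+64 = 96 min.
Swapping Watson↔Kapoor (Watson→Task T1 69 min, Kapoor→Task T5 37 min) adds 26.

Minimum total: 96 min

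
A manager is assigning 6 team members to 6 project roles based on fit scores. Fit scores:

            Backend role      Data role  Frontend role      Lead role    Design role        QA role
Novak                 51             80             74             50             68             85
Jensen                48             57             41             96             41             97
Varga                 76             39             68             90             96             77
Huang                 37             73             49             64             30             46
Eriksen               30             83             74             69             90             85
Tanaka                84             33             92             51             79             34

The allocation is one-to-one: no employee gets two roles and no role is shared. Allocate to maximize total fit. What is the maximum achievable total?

Max total: 512 pts

This is the linear assignment problem.
Optimal: Novak→QA role (85 pts), Jensen→Lead role (96 pts), Varga→Backend role (76 pts), Huang→Data role (73 pts), Eriksen→Design role (90 pts), Tanaka→Frontend role (92 pts) — total 85+96+76+73+90+92 = 512 pts.
Max-entry greedy (repeatedly take the single best remaining cell) gives 483 pts, worse by 29.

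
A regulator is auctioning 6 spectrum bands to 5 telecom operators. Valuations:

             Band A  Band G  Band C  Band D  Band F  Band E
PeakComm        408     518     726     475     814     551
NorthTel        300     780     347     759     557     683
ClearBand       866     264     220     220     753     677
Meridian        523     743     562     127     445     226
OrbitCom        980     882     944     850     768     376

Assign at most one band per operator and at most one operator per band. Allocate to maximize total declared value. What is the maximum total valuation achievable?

Optimal: PeakComm→Band F ($814M), NorthTel→Band D ($759M), ClearBand→Band A ($866M), Meridian→Band G ($743M), OrbitCom→Band C ($944M) — total 814+759+866+743+944 = $4126M.
Row-greedy (each operator in turn takes its best remaining band) gives $3872M, worse by 254.

Max total: $4126M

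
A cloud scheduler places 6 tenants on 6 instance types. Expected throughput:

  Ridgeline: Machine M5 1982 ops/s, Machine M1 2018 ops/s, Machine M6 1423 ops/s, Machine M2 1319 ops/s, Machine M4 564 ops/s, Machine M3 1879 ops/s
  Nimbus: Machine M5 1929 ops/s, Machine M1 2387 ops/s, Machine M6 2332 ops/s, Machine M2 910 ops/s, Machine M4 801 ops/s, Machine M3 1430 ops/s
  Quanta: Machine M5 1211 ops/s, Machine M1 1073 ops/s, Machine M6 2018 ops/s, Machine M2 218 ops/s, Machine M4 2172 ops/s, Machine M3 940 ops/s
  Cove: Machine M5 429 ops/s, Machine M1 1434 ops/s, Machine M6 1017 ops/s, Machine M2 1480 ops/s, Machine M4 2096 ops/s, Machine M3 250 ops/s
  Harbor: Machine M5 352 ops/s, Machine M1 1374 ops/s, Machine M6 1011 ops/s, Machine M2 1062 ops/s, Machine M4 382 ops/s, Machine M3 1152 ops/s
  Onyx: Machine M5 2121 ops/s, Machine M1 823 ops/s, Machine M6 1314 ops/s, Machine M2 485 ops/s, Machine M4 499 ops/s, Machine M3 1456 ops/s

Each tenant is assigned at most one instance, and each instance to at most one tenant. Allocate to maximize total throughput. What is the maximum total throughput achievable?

Max total: 11563 ops/s

This is the linear assignment problem.
Optimal: Ridgeline→Machine M3 (1879 ops/s), Nimbus→Machine M1 (2387 ops/s), Quanta→Machine M6 (2018 ops/s), Cove→Machine M4 (2096 ops/s), Harbor→Machine M2 (1062 ops/s), Onyx→Machine M5 (2121 ops/s) — total 1879+2387+2018+2096+1062+2121 = 11563 ops/s.
Column-greedy (each instance in turn goes to its best remaining tenant) gives 9722 ops/s, worse by 1841.
Next-best assignment: Ridgeline→Machine M3, Nimbus→Machine M6, Quanta→Machine M4, Cove→Machine M2, Harbor→Machine M1, Onyx→Machine M5 = 11358 ops/s.
Every other assignment is strictly worse.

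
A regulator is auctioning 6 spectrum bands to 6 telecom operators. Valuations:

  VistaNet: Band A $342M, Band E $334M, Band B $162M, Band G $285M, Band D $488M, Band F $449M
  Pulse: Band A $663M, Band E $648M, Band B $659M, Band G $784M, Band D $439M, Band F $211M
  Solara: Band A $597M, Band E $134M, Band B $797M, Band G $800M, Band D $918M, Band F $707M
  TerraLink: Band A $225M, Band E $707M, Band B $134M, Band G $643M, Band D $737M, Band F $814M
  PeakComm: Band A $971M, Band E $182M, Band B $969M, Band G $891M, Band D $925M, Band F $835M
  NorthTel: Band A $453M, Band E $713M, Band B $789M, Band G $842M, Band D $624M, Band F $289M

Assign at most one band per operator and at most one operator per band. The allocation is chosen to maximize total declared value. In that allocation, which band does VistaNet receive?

Optimal: VistaNet→Band F ($449M), Pulse→Band G ($784M), Solara→Band D ($918M), TerraLink→Band E ($707M), PeakComm→Band A ($971M), NorthTel→Band B ($789M) — total 449+784+918+707+971+789 = $4618M.
Max-entry greedy (repeatedly take the single best remaining cell) gives $4538M, worse by 80.
Swapping Solara↔VistaNet (Solara→Band F $707M, VistaNet→Band D $488M) loses 172.
No other one-to-one assignment exceeds $4618M.
VistaNet's own top band is Band D ($488M), but forcing VistaNet→Band D and reassigning the rest optimally gives only $4567M — worse by 51.

VistaNet receives Band F.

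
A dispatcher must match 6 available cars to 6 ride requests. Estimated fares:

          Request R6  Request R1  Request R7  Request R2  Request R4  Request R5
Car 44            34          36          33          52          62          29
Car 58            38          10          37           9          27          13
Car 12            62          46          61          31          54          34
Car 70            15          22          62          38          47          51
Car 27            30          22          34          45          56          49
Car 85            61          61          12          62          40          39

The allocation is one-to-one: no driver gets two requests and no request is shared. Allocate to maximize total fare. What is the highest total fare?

Optimal: Car 44→Request R2 ($52), Car 58→Request R6 ($38), Car 12→Request R7 ($61), Car 70→Request R5 ($51), Car 27→Request R4 ($56), Car 85→Request R1 ($61) — total 52+38+61+51+56+61 = $319.
Max-entry greedy (repeatedly take the single best remaining cell) gives $307, worse by 12.

Max total: $319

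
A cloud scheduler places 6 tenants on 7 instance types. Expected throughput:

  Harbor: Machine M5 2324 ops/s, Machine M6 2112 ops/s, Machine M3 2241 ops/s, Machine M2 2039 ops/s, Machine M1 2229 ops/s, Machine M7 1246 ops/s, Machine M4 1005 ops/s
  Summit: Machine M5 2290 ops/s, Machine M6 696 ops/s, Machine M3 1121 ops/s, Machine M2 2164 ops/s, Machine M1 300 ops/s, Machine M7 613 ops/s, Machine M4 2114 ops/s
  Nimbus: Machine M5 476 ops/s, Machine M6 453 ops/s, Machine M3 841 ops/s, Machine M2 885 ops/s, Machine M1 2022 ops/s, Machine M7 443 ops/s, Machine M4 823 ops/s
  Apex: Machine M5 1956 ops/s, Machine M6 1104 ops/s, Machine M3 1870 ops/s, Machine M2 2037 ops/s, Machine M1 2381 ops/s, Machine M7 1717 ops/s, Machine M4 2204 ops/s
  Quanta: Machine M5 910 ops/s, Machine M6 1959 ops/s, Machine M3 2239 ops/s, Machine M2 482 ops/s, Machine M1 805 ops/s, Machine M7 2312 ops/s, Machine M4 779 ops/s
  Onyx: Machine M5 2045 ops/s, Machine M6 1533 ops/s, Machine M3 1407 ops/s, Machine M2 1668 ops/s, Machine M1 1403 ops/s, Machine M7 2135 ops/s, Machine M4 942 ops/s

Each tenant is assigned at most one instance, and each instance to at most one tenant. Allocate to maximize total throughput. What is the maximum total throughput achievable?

Optimal: Harbor→Machine M5 (2324 ops/s), Summit→Machine M2 (2164 ops/s), Nimbus→Machine M1 (2022 ops/s), Apex→Machine M4 (2204 ops/s), Quanta→Machine M3 (2239 ops/s), Onyx→Machine M7 (2135 ops/s) — total 2324+2164+2022+2204+2239+2135 = 13088 ops/s.
Max-entry greedy (repeatedly take the single best remaining cell) gives 11555 ops/s, worse by 1533.
Next-best assignment: Harbor→Machine M6, Summit→Machine M5, Nimbus→Machine M1, Apex→Machine M4, Quanta→Machine M3, Onyx→Machine M7 = 13002 ops/s.

Max total: 13088 ops/s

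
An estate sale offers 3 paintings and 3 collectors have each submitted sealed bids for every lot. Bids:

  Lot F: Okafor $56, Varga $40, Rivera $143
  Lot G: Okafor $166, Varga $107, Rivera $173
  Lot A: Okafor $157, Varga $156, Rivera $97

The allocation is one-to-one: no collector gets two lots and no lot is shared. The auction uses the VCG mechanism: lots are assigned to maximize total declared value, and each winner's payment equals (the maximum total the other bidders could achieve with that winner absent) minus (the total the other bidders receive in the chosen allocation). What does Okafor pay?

Efficient allocation: Okafor→Lot G ($166), Varga→Lot A ($156), Rivera→Lot F ($143); total welfare W = $465.
Okafor receives Lot G at value $166, so the others get W − 166 = $299.
Without Okafor: best allocation of the remaining 2 bidders over all 3 lots is Varga→Lot A ($156), Rivera→Lot G ($173), total $329.
VCG payment = (others' best without Okafor) − (others' welfare with Okafor) = 329 − 299 = $30.

Okafor pays $30.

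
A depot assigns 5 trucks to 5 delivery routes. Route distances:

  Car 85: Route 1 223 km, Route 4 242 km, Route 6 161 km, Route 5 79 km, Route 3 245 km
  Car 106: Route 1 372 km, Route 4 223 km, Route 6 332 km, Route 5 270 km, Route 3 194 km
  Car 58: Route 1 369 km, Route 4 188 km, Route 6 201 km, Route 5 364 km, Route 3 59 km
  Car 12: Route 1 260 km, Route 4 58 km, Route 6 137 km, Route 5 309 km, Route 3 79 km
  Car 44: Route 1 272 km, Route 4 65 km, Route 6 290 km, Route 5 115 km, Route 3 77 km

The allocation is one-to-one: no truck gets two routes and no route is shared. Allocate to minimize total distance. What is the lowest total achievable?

Optimal: Car 85→Route 5 (79 km), Car 106→Route 1 (372 km), Car 58→Route 3 (59 km), Car 12→Route 6 (137 km), Car 44→Route 4 (65 km) — total 79+372+59+137+65 = 712 km.
Row-greedy (each truck in turn takes its cheapest remaining route) gives 870 km, worse by 158.

Min total: 712 km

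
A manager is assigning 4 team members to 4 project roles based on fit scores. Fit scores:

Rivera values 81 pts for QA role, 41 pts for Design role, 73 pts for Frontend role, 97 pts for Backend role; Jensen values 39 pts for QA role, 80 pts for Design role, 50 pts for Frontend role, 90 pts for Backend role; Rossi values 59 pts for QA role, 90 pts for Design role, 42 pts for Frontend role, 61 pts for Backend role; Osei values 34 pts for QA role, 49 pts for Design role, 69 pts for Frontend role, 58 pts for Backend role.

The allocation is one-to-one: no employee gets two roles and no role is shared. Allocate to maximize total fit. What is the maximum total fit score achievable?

Optimal: Rivera→QA role (81 pts), Jensen→Backend role (90 pts), Rossi→Design role (90 pts), Osei→Frontend role (69 pts) — total 81+90+90+69 = 330 pts.
Max-entry greedy (repeatedly take the single best remaining cell) gives 295 pts, worse by 35.
Next-best assignment: Rivera→Backend role, Jensen→Design role, Rossi→QA role, Osei→Frontend role = 305 pts.
Every other assignment is strictly worse.

Maximum total: 330 pts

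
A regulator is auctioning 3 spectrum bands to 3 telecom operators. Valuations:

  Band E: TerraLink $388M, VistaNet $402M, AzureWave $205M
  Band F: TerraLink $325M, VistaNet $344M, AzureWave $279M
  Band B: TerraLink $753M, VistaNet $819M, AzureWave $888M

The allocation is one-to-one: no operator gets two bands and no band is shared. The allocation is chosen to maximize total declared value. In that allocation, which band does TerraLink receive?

TerraLink receives Band E.

Optimal: TerraLink→Band E ($388M), VistaNet→Band F ($344M), AzureWave→Band B ($888M) — total 388+344+888 = $1620M.
Row-greedy (each operator in turn takes its best remaining band) gives $1434M, worse by 186.
TerraLink's own top band is Band B ($753M), but forcing TerraLink→Band B and reassigning the rest optimally gives only $1434M — worse by 186.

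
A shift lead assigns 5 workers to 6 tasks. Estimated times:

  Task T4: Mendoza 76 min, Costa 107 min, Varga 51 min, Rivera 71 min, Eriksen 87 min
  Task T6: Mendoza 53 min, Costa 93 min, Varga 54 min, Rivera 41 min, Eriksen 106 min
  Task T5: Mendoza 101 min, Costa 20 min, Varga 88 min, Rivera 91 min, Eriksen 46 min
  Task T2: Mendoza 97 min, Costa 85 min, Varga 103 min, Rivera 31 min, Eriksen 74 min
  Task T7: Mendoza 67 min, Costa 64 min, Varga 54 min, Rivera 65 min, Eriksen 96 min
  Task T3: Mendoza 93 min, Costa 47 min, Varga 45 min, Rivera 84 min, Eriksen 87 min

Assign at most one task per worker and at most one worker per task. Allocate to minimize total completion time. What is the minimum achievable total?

Minimum total: 228 min

Optimal: Mendoza→Task T6 (53 min), Costa→Task T3 (47 min), Varga→Task T4 (51 min), Rivera→Task T2 (31 min), Eriksen→Task T5 (46 min) — total 53+47+51+31+46 = 228 min.
Column-greedy (each task in turn goes to its cheapest remaining worker) gives 253 min, worse by 25.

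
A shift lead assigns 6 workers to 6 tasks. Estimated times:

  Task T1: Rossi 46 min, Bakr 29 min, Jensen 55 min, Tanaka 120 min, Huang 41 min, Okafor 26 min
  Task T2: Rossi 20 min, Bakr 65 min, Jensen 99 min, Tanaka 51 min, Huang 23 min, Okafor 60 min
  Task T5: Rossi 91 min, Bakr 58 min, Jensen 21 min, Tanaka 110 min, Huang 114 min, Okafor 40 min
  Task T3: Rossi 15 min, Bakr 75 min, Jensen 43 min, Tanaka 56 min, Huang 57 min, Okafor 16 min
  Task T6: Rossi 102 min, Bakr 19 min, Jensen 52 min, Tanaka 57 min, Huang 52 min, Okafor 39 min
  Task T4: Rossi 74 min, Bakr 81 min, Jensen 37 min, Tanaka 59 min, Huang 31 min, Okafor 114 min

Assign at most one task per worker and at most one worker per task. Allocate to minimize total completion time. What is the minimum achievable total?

This is the linear assignment problem.
Optimal: Rossi→Task T3 (15 min), Bakr→Task T6 (19 min), Jensen→Task T5 (21 min), Tanaka→Task T2 (51 min), Huang→Task T4 (31 min), Okafor→Task T1 (26 min) — total 15+19+21+51+31+26 = 163 min.
Swapping Bakr↔Okafor (Bakr→Task T1 29 min, Okafor→Task T6 39 min) adds 23.

Min total: 163 min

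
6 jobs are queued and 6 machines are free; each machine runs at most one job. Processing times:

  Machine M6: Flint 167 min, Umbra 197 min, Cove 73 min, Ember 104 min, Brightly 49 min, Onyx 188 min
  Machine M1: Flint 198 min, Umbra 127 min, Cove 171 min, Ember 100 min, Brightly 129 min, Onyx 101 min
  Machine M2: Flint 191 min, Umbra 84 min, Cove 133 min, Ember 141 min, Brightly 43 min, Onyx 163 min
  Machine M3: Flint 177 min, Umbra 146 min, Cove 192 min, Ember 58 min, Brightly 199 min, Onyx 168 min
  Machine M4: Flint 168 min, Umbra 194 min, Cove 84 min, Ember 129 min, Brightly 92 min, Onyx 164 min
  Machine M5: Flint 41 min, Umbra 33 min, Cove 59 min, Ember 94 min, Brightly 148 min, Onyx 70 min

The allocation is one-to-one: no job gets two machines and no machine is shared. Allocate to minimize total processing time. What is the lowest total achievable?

Min total: 417 min

Treat this as an assignment problem: match each job to one machine.
Optimal: Flint→Machine M5 (41 min), Umbra→Machine M2 (84 min), Cove→Machine M4 (84 min), Ember→Machine M3 (58 min), Brightly→Machine M6 (49 min), Onyx→Machine M1 (101 min) — total 41+84+84+58+49+101 = 417 min.
Min-entry greedy (repeatedly take the single cheapest remaining cell) gives 476 min, worse by 59.
Next-best assignment: Flint→Machine M5, Umbra→Machine M2, Cove→Machine M6, Ember→Machine M3, Brightly→Machine M4, Onyx→Machine M1 = 449 min.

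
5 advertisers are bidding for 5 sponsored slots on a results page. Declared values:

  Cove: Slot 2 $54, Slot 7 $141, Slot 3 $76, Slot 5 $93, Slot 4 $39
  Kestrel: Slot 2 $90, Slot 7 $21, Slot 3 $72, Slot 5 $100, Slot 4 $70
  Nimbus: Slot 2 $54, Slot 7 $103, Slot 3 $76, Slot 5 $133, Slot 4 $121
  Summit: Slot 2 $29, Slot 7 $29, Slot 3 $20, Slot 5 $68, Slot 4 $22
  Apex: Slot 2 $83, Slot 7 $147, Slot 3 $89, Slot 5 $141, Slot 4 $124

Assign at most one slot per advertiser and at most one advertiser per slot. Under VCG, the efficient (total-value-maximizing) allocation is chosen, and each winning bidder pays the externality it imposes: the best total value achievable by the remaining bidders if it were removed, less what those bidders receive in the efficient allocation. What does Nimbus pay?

Efficient allocation: Cove→Slot 7 ($141), Kestrel→Slot 2 ($90), Nimbus→Slot 4 ($121), Summit→Slot 3 ($20), Apex→Slot 5 ($141); total welfare W = $513.
Nimbus receives Slot 4 at value $121, so the others get W − 121 = $392.
Without Nimbus: best allocation of the remaining 4 bidders over all 5 slots is Cove→Slot 7 ($141), Kestrel→Slot 2 ($90), Summit→Slot 5 ($68), Apex→Slot 4 ($124), total $423.
VCG payment = (others' best without Nimbus) − (others' welfare with Nimbus) = 423 − 392 = $31.

Nimbus pays $31.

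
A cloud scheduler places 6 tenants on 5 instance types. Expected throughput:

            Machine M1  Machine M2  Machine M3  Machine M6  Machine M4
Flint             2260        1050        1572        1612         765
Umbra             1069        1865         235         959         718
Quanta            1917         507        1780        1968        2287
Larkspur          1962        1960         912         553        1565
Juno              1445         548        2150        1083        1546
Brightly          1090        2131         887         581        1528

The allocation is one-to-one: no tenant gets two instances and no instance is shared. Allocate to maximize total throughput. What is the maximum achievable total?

This is a one-to-one assignment (maximum-weight bipartite matching).
Optimal: Larkspur→Machine M1 (1962 ops/s), Brightly→Machine M2 (2131 ops/s), Juno→Machine M3 (2150 ops/s), Flint→Machine M6 (1612 ops/s), Quanta→Machine M4 (2287 ops/s) — total 1962+2131+2150+1612+2287 = 10142 ops/s.
Row-greedy (each tenant in turn takes its best remaining instance) gives 8407 ops/s, worse by 1735.
Next-best assignment: Flint→Machine M1, Brightly→Machine M2, Juno→Machine M3, Quanta→Machine M6, Larkspur→Machine M4 = 10074 ops/s.
No other one-to-one assignment exceeds 10142 ops/s.

Max total: 10142 ops/s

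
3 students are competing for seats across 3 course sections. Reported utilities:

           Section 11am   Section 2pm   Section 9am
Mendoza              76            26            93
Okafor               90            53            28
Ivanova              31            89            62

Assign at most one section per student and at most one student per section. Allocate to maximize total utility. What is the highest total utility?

Optimal: Mendoza→Section 9am (93 points), Okafor→Section 11am (90 points), Ivanova→Section 2pm (89 points) — total 93+90+89 = 272 points.
Next-best assignment: Mendoza→Section 11am, Okafor→Section 9am, Ivanova→Section 2pm = 193 points.
Checked against all permutations: 272 points is optimal.

Max total: 272 points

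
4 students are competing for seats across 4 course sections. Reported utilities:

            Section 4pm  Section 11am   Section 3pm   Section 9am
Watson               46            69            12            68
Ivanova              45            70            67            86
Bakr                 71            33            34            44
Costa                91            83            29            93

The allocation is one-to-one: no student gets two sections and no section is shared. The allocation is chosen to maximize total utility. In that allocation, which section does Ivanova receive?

This is the linear assignment problem.
Optimal: Watson→Section 11am (69 points), Ivanova→Section 3pm (67 points), Bakr→Section 4pm (71 points), Costa→Section 9am (93 points) — total 69+67+71+93 = 300 points.
Column-greedy (each section in turn goes to its best remaining student) gives 263 points, worse by 37.
Next-best assignment: Watson→Section 9am, Ivanova→Section 3pm, Bakr→Section 4pm, Costa→Section 11am = 289 points.
No other one-to-one assignment exceeds 300 points.
Ivanova's own top section is Section 9am (86 points), but forcing Ivanova→Section 9am and reassigning the rest optimally gives only 280 points — worse by 20.

Ivanova receives Section 3pm.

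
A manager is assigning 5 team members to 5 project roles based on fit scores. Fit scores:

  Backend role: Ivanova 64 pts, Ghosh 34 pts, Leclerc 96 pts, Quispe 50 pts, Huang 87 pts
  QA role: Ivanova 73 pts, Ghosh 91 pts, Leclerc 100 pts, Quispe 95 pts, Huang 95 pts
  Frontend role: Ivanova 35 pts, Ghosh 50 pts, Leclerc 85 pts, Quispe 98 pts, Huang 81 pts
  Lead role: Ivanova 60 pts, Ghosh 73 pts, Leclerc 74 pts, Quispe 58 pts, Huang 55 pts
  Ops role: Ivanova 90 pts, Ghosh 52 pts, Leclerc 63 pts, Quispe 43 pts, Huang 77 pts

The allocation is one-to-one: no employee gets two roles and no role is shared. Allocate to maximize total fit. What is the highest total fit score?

Max total: 452 pts

Optimal: Ivanova→Ops role (90 pts), Ghosh→Lead role (73 pts), Leclerc→Backend role (96 pts), Quispe→Frontend role (98 pts), Huang→QA role (95 pts) — total 90+73+96+98+95 = 452 pts.
Max-entry greedy (repeatedly take the single best remaining cell) gives 448 pts, worse by 4.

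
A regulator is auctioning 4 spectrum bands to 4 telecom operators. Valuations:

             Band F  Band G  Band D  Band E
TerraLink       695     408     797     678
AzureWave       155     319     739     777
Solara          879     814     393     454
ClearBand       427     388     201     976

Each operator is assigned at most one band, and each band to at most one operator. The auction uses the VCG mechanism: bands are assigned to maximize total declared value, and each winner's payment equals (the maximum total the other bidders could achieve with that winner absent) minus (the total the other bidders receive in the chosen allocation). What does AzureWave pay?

AzureWave pays $167M.

Efficient allocation: TerraLink→Band F ($695M), AzureWave→Band D ($739M), Solara→Band G ($814M), ClearBand→Band E ($976M); total welfare W = $3224M.
AzureWave receives Band D at value $739M, so the others get W − 739 = $2485M.
Without AzureWave: best allocation of the remaining 3 bidders over all 4 bands is TerraLink→Band D ($797M), Solara→Band F ($879M), ClearBand→Band E ($976M), total $2652M.
VCG payment = (others' best without AzureWave) − (others' welfare with AzureWave) = 2652 − 2485 = $167M.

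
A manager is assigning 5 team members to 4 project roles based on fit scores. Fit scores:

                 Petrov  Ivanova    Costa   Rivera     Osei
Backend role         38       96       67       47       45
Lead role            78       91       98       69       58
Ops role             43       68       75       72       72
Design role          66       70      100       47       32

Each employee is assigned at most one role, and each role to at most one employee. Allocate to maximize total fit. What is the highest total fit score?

Max total: 346 pts

Optimal: Ivanova→Backend role (96 pts), Petrov→Lead role (78 pts), Rivera→Ops role (72 pts), Costa→Design role (100 pts) — total 96+78+72+100 = 346 pts.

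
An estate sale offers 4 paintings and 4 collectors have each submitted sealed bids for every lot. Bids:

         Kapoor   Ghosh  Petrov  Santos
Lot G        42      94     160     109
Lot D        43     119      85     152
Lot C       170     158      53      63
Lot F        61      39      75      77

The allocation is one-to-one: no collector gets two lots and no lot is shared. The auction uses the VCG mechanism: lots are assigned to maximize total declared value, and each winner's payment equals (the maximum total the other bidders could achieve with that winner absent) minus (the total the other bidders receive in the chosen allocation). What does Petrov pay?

Efficient allocation: Kapoor→Lot F ($61), Ghosh→Lot C ($158), Petrov→Lot G ($160), Santos→Lot D ($152); total welfare W = $531.
Petrov receives Lot G at value $160, so the others get W − 160 = $371.
Without Petrov: best allocation of the remaining 3 bidders over all 4 lots is Kapoor→Lot C ($170), Ghosh→Lot G ($94), Santos→Lot D ($152), total $416.
VCG payment = (others' best without Petrov) − (others' welfare with Petrov) = 416 − 371 = $45.

Petrov pays $45.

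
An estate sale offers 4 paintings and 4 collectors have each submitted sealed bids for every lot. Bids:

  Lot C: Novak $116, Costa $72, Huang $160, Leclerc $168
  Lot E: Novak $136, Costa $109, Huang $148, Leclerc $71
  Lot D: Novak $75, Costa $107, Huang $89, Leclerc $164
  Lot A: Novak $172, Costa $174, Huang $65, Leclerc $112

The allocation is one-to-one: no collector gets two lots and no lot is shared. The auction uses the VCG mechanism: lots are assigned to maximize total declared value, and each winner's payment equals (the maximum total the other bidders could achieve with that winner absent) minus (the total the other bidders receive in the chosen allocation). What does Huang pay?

Huang pays $4.

Efficient allocation: Novak→Lot E ($136), Costa→Lot A ($174), Huang→Lot C ($160), Leclerc→Lot D ($164); total welfare W = $634.
Huang receives Lot C at value $160, so the others get W − 160 = $474.
Without Huang: best allocation of the remaining 3 bidders over all 4 lots is Novak→Lot E ($136), Costa→Lot A ($174), Leclerc→Lot C ($168), total $478.
VCG payment = (others' best without Huang) − (others' welfare with Huang) = 478 − 474 = $4.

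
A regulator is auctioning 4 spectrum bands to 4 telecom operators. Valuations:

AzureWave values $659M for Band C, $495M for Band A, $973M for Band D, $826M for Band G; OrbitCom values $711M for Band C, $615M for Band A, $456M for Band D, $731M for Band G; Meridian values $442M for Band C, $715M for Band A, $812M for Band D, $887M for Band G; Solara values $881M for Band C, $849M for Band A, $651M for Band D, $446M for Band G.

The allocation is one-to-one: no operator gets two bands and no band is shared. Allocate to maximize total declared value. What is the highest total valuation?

Max total: $3420M

Optimal: AzureWave→Band D ($973M), OrbitCom→Band C ($711M), Meridian→Band G ($887M), Solara→Band A ($849M) — total 973+711+887+849 = $3420M.
Max-entry greedy (repeatedly take the single best remaining cell) gives $3356M, worse by 64.
Next-best assignment: AzureWave→Band D, OrbitCom→Band A, Meridian→Band G, Solara→Band C = $3356M.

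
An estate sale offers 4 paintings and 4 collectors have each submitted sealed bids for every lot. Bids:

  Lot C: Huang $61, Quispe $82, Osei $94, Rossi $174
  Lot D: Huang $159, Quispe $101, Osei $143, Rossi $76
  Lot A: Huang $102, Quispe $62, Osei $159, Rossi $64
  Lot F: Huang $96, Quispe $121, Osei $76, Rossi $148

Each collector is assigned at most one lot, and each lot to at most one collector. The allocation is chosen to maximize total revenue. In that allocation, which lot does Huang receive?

Huang receives Lot D.

Optimal: Huang→Lot D ($159), Quispe→Lot F ($121), Osei→Lot A ($159), Rossi→Lot C ($174) — total 159+121+159+174 = $613.
Every other assignment is strictly worse.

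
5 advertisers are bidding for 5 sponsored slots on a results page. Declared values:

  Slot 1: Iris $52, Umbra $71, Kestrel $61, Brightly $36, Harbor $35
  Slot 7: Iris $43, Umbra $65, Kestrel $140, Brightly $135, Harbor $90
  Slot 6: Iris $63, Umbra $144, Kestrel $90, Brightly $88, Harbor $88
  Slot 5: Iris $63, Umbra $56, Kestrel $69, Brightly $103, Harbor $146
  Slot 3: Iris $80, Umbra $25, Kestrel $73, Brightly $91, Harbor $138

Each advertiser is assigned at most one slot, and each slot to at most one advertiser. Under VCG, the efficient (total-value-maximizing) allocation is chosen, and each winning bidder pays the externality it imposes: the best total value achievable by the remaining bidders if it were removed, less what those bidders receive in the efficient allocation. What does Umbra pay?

Efficient allocation: Iris→Slot 1 ($52), Umbra→Slot 6 ($144), Kestrel→Slot 7 ($140), Brightly→Slot 5 ($103), Harbor→Slot 3 ($138); total welfare W = $577.
Umbra receives Slot 6 at value $144, so the others get W − 144 = $433.
Without Umbra: best allocation of the remaining 4 bidders over all 5 slots is Iris→Slot 3 ($80), Kestrel→Slot 7 ($140), Brightly→Slot 6 ($88), Harbor→Slot 5 ($146), total $454.
VCG payment = (others' best without Umbra) − (others' welfare with Umbra) = 454 − 433 = $21.

Umbra pays $21.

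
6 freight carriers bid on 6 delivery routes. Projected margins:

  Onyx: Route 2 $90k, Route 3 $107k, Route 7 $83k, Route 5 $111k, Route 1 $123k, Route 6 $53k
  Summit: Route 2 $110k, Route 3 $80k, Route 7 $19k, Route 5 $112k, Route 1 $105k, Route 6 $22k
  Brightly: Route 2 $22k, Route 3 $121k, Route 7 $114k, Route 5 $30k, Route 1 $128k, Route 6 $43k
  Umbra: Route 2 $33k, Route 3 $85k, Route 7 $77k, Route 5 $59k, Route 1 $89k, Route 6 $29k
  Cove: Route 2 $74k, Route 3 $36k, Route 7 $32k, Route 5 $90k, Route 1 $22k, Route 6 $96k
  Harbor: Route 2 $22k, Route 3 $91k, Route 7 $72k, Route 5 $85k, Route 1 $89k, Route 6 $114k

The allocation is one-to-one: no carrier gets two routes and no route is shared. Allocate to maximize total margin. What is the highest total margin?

Treat this as an assignment problem: match each carrier to one route.
Optimal: Onyx→Route 1 ($123k), Summit→Route 2 ($110k), Brightly→Route 7 ($114k), Umbra→Route 3 ($85k), Cove→Route 5 ($90k), Harbor→Route 6 ($114k) — total 123+110+114+85+90+114 = $636k.
Row-greedy (each carrier in turn takes its best remaining route) gives $551k, worse by 85.
Swapping Brightly↔Harbor (Brightly→Route 6 $43k, Harbor→Route 7 $72k) loses 113.

Max total: $636k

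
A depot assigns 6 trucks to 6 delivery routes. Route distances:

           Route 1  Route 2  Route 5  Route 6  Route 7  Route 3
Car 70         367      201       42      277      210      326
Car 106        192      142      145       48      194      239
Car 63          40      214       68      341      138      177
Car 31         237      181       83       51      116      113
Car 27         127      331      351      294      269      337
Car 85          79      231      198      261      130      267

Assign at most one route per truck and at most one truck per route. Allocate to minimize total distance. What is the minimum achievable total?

Optimal: Car 70→Route 5 (42 km), Car 106→Route 2 (142 km), Car 63→Route 3 (177 km), Car 31→Route 6 (51 km), Car 27→Route 1 (127 km), Car 85→Route 7 (130 km) — total 42+142+177+51+127+130 = 669 km.
Row-greedy (each truck in turn takes its cheapest remaining route) gives 743 km, worse by 74.
Next-best assignment: Car 70→Route 5, Car 106→Route 6, Car 63→Route 2, Car 31→Route 3, Car 27→Route 1, Car 85→Route 7 = 674 km.

Min total: 669 km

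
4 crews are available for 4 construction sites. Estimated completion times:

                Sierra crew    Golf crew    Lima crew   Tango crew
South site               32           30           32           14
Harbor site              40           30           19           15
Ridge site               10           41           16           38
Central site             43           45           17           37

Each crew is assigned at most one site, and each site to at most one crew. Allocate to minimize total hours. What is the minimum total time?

Minimum total: 71 hours

Optimal: Sierra crew→Ridge site (10 hours), Golf crew→Harbor site (30 hours), Lima crew→Central site (17 hours), Tango crew→South site (14 hours) — total 10+30+17+14 = 71 hours.
Column-greedy (each site in turn goes to its cheapest remaining crew) gives 88 hours, worse by 17.
No other one-to-one assignment undercuts 71 hours.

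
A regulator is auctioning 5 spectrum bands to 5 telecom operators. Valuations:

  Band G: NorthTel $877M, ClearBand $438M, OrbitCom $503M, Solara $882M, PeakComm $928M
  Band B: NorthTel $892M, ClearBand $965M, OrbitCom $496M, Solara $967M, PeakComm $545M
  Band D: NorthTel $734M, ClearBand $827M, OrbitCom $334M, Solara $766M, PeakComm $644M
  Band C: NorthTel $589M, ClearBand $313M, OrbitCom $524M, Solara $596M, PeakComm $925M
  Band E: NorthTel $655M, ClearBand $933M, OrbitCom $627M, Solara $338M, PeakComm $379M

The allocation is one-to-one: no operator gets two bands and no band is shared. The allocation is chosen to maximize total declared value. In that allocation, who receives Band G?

Optimal: NorthTel→Band G ($877M), ClearBand→Band D ($827M), OrbitCom→Band E ($627M), Solara→Band B ($967M), PeakComm→Band C ($925M) — total 877+827+627+967+925 = $4223M.
Next-best assignment: NorthTel→Band G, ClearBand→Band B, OrbitCom→Band E, Solara→Band D, PeakComm→Band C = $4160M.
NorthTel's own top band is Band B ($892M), but forcing NorthTel→Band B and reassigning the rest optimally gives only $4153M — worse by 70.

NorthTel receives Band G.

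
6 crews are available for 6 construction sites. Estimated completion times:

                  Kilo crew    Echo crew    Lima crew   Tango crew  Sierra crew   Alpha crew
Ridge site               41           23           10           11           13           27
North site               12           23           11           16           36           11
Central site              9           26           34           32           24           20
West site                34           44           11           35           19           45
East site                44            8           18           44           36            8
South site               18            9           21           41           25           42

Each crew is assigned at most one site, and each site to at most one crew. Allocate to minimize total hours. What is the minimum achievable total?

Optimal: Kilo crew→Central site (9 hours), Echo crew→South site (9 hours), Lima crew→West site (11 hours), Tango crew→North site (16 hours), Sierra crew→Ridge site (13 hours), Alpha crew→East site (8 hours) — total 9+9+11+16+13+8 = 66 hours.
Column-greedy (each site in turn goes to its cheapest remaining crew) gives 98 hours, worse by 32.
Checked against all permutations: 66 hours is optimal.

Minimum total: 66 hours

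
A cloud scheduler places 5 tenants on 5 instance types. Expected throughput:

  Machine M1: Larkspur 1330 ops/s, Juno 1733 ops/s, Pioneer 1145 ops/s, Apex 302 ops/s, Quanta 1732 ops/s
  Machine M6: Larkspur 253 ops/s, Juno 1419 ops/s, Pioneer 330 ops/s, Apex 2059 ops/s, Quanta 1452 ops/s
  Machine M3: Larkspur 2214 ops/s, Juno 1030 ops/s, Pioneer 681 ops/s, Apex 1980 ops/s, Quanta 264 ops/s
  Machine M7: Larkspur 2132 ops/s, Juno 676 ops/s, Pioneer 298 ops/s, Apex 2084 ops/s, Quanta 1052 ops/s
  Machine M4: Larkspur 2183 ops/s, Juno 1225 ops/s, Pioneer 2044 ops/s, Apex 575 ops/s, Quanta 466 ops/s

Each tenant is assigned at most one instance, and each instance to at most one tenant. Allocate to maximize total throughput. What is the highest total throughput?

Optimal: Larkspur→Machine M3 (2214 ops/s), Juno→Machine M1 (1733 ops/s), Pioneer→Machine M4 (2044 ops/s), Apex→Machine M7 (2084 ops/s), Quanta→Machine M6 (1452 ops/s) — total 2214+1733+2044+2084+1452 = 9527 ops/s.
Column-greedy (each instance in turn goes to its best remaining tenant) gives 9102 ops/s, worse by 425.
No other one-to-one assignment exceeds 9527 ops/s.

Maximum total: 9527 ops/s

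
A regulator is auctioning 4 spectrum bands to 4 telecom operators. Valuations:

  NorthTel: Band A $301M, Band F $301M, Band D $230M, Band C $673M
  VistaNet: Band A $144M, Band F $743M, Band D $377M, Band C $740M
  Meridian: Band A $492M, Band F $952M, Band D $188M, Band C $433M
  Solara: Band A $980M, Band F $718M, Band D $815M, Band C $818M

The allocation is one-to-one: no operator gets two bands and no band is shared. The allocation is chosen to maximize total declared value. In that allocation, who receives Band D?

This is the linear assignment problem.
Optimal: NorthTel→Band C ($673M), VistaNet→Band D ($377M), Meridian→Band F ($952M), Solara→Band A ($980M) — total 673+377+952+980 = $2982M.
Max-entry greedy (repeatedly take the single best remaining cell) gives $2902M, worse by 80.
Next-best assignment: NorthTel→Band D, VistaNet→Band C, Meridian→Band F, Solara→Band A = $2902M.
VistaNet's own top band is Band F ($743M), but forcing VistaNet→Band F and reassigning the rest optimally gives only $2723M — worse by 259.

VistaNet receives Band D.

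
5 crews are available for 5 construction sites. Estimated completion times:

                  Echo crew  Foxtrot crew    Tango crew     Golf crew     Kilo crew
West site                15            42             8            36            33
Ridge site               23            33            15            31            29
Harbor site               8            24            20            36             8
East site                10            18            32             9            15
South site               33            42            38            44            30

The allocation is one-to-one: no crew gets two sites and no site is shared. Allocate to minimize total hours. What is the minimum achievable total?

Treat this as an assignment problem: match each crew to one site.
Optimal: Echo crew→Harbor site (8 hours), Foxtrot crew→Ridge site (33 hours), Tango crew→West site (8 hours), Golf crew→East site (9 hours), Kilo crew→South site (30 hours) — total 8+33+8+9+30 = 88 hours.
Column-greedy (each site in turn goes to its cheapest remaining crew) gives 90 hours, worse by 2.

Minimum total: 88 hours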